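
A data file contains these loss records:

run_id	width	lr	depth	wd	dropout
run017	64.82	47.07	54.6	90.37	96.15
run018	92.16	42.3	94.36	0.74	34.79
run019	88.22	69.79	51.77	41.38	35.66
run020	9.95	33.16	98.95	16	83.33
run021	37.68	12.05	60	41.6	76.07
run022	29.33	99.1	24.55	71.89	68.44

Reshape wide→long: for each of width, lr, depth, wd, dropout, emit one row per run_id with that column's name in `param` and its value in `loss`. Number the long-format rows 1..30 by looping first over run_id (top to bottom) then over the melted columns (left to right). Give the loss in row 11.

88.22

30 rows total (6 × 5). Row 11: index ⌊(11-1)/5⌋ = 2 into run_id → run019; (11-1) mod 5 = 0 into the melted columns → width.
So row 11 is (run019, width, 88.22); loss = 88.22.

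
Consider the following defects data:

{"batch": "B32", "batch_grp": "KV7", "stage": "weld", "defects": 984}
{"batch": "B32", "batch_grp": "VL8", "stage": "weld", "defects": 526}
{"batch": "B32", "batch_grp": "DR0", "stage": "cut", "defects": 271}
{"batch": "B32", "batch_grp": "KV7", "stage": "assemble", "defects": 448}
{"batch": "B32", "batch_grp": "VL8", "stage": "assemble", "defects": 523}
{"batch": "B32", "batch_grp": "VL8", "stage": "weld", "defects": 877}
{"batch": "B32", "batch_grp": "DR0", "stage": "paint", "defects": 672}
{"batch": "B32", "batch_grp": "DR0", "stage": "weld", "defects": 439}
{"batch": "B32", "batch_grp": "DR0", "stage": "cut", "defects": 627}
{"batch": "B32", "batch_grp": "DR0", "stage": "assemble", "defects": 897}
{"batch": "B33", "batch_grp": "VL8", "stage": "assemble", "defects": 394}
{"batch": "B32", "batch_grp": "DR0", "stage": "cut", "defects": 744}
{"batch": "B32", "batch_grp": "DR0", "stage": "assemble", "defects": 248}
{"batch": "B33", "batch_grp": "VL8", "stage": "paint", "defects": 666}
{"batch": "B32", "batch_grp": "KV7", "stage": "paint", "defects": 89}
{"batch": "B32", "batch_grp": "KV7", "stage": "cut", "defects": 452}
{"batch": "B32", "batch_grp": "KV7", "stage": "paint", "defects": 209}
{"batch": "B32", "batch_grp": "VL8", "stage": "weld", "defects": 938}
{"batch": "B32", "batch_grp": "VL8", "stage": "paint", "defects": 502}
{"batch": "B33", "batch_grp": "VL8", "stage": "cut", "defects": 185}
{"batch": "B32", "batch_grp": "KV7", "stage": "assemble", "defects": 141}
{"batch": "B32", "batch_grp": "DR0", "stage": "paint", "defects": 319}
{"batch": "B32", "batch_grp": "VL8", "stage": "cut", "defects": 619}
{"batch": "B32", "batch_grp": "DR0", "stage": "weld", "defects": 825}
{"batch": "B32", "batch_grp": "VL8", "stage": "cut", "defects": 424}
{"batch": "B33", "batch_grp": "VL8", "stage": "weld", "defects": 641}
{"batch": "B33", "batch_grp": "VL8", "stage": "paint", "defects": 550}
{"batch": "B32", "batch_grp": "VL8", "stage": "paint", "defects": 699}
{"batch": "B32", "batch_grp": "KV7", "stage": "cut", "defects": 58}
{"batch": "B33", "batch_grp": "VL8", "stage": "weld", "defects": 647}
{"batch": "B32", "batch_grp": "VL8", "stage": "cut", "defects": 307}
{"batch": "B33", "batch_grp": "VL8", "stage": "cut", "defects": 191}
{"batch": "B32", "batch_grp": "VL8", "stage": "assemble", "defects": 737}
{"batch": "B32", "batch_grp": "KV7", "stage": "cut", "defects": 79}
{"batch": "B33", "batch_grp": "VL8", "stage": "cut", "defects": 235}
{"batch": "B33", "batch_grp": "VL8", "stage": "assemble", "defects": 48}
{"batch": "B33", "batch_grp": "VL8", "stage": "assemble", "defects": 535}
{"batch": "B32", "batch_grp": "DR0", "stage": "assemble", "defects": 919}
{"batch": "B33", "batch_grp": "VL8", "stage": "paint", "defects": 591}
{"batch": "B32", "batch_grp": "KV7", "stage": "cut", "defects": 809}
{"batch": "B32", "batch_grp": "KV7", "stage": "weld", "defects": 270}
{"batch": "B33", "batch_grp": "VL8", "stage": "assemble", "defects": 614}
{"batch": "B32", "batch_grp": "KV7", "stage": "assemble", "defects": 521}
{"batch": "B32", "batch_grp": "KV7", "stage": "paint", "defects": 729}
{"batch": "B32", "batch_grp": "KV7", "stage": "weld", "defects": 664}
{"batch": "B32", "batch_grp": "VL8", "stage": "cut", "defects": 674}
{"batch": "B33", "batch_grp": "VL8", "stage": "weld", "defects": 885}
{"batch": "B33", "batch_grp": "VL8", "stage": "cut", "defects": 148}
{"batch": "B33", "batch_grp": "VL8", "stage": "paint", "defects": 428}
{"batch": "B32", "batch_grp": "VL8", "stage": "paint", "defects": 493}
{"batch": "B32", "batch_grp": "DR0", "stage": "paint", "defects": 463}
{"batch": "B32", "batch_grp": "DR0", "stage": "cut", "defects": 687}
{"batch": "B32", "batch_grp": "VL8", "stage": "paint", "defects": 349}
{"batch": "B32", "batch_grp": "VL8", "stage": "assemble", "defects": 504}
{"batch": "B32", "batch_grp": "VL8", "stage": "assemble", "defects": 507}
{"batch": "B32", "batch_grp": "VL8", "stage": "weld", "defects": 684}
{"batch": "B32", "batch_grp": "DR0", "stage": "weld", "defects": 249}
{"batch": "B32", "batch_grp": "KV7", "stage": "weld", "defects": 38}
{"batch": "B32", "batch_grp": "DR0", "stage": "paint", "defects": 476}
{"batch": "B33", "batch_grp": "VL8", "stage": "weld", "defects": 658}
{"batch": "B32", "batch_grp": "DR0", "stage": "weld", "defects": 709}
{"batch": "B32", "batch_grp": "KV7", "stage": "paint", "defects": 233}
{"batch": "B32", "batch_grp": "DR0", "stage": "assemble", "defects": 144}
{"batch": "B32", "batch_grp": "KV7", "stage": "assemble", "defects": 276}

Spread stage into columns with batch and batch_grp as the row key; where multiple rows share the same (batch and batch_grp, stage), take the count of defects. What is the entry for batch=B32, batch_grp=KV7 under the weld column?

4

Rows with batch=B32, batch_grp=KV7 and stage=weld: defects values are 984, 270, 664, 38.
4 rows match — count = 4.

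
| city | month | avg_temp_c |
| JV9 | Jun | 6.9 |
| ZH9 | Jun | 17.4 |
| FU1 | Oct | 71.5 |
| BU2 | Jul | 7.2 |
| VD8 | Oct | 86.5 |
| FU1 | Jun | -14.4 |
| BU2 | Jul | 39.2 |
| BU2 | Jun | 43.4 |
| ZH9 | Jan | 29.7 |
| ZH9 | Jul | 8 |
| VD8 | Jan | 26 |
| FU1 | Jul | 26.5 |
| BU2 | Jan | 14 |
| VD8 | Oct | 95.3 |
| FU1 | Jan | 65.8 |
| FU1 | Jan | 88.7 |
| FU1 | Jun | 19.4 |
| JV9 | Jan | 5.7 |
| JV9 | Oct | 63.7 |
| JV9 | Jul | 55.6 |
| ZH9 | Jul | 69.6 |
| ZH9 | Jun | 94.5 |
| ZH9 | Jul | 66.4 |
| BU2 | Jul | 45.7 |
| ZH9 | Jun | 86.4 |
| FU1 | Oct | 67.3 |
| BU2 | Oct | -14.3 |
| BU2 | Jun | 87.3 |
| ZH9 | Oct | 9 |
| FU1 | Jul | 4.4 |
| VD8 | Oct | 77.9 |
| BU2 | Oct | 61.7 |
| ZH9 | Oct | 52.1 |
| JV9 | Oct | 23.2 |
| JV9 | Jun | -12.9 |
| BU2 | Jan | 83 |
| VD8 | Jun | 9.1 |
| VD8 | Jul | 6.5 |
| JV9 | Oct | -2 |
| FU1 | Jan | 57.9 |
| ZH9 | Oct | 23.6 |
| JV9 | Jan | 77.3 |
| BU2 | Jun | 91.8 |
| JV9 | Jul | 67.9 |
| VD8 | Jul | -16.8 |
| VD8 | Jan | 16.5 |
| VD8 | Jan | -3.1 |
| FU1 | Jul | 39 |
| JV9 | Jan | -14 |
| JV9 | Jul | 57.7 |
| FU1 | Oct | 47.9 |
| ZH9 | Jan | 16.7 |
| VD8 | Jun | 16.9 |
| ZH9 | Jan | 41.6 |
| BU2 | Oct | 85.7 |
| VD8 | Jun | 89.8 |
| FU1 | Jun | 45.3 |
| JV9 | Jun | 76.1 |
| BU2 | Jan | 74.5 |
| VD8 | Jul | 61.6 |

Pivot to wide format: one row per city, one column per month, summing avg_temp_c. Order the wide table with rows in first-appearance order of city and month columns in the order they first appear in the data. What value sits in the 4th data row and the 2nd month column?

133.1

With rows in first-appearance order of city, row 4 is city=BU2. month columns in first-appearance order: Jun, Oct, Jul, Jan; column 2 is Oct.
Long rows with city=BU2, month=Oct: -14.3 + 61.7 + 85.7 = 133.1.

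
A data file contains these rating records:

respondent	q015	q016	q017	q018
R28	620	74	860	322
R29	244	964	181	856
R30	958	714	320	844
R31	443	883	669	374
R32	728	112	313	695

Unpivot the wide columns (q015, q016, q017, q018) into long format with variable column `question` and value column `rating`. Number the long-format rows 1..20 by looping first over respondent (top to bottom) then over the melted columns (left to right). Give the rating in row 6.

20 rows total (5 × 4). Row 6: index ⌊(6-1)/4⌋ = 1 into respondent → R29; (6-1) mod 4 = 1 into the melted columns → q016.
So row 6 is (R29, q016, 964); rating = 964.

964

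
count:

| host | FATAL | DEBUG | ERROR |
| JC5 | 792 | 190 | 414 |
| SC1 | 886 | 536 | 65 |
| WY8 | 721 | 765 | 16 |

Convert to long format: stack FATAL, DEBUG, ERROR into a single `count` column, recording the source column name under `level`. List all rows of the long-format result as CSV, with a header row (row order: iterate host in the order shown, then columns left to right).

host,level,count
JC5,FATAL,792
JC5,DEBUG,190
JC5,ERROR,414
SC1,FATAL,886
SC1,DEBUG,536
SC1,ERROR,65
WY8,FATAL,721
WY8,DEBUG,765
WY8,ERROR,16

Each (host, column) pair becomes one row: 3 × 3 = 9 rows.
For example, (JC5, FATAL) → count=792.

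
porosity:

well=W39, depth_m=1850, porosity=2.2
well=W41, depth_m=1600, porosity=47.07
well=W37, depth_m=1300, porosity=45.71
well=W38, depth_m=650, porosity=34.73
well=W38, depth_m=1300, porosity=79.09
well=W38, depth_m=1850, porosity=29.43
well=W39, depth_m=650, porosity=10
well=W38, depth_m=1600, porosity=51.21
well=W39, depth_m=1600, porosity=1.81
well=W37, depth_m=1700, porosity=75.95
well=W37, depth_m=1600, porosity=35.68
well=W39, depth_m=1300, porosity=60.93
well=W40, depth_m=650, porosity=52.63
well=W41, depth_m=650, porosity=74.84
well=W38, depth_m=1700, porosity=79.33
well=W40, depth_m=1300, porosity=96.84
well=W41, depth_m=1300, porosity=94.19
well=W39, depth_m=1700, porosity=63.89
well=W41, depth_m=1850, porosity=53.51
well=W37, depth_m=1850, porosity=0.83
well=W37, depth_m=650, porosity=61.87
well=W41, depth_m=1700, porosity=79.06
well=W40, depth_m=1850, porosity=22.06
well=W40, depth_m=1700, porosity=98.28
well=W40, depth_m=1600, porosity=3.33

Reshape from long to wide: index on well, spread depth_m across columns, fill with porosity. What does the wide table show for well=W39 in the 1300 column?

Wide layout: rows indexed by well, columns are the 5 distinct depth_m values (1850, 1600, 1300, 650, 1700).
Cell (well=W39, depth_m=1300) draws from the long row where well=W39 and depth_m=1300, which has porosity=60.93.

60.93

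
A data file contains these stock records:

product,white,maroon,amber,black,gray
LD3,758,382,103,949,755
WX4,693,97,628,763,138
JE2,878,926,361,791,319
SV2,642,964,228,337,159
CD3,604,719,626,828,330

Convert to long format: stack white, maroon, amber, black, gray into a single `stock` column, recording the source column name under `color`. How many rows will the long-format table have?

5 product values × 5 melted columns = 25 rows.

25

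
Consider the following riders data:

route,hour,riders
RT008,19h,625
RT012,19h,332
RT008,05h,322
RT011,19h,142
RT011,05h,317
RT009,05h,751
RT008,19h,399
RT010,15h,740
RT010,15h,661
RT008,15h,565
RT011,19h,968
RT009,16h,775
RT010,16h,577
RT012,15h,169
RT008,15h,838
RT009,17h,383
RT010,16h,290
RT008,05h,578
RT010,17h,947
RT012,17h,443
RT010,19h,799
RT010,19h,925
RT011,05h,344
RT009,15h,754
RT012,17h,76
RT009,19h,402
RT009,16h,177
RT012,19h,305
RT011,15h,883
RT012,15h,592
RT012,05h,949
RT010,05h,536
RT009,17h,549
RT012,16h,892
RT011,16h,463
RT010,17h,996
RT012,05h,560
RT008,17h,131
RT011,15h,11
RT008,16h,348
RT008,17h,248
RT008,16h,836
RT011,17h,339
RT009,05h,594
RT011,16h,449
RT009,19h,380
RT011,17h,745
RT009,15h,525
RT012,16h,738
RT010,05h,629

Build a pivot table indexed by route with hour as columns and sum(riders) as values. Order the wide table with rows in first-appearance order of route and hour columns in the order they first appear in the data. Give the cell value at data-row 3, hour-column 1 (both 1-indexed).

With rows in first-appearance order of route, row 3 is route=RT011. hour columns in first-appearance order: 19h, 05h, 15h, 16h, 17h; column 1 is 19h.
Long rows with route=RT011, hour=19h: 142 + 968 = 1110.

1110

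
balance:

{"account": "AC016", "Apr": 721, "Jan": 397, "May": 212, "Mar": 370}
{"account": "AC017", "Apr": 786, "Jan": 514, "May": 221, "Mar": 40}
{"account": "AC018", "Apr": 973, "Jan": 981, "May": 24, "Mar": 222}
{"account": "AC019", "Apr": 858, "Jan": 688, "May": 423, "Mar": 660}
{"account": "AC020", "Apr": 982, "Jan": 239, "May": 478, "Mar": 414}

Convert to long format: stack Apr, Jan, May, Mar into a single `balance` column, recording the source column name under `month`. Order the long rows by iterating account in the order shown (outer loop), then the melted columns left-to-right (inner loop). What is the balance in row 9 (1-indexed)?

20 rows total (5 × 4). Row 9: index ⌊(9-1)/4⌋ = 2 into account → AC018; (9-1) mod 4 = 0 into the melted columns → Apr.
So row 9 is (AC018, Apr, 973); balance = 973.

973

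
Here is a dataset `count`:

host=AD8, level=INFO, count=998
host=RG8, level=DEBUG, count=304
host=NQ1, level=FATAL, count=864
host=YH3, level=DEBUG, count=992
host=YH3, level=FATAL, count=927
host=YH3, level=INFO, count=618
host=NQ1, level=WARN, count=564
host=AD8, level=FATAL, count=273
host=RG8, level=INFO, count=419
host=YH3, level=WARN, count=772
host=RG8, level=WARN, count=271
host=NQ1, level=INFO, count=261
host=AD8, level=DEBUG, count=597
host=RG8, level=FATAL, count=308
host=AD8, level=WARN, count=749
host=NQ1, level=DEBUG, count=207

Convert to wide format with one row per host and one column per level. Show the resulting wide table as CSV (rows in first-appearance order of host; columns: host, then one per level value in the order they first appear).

Columns: host plus the 4 distinct level values (INFO, DEBUG, FATAL, WARN).
For example, row AD8 column INFO takes count=998 from the long row (AD8, INFO).

host,INFO,DEBUG,FATAL,WARN
AD8,998,597,273,749
RG8,419,304,308,271
NQ1,261,207,864,564
YH3,618,992,927,772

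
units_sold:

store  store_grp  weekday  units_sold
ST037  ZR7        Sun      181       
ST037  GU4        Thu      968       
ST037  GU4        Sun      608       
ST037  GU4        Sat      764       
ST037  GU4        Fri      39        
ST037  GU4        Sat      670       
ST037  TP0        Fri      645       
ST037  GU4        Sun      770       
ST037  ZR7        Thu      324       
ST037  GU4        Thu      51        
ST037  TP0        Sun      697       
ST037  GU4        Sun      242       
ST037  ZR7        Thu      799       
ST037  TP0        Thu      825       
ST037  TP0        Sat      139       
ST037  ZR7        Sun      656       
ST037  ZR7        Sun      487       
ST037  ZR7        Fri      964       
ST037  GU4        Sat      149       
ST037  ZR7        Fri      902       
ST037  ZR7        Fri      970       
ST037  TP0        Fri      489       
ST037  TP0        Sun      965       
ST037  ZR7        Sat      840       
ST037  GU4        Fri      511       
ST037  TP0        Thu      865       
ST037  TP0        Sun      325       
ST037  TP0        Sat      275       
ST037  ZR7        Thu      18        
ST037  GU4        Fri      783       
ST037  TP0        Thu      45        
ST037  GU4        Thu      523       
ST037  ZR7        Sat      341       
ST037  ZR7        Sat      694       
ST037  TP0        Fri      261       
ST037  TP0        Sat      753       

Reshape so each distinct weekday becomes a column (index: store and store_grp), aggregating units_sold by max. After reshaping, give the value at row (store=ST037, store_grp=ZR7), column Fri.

970

Rows with store=ST037, store_grp=ZR7 and weekday=Fri: units_sold values are 964, 902, 970.
max(964, 902, 970) = 970.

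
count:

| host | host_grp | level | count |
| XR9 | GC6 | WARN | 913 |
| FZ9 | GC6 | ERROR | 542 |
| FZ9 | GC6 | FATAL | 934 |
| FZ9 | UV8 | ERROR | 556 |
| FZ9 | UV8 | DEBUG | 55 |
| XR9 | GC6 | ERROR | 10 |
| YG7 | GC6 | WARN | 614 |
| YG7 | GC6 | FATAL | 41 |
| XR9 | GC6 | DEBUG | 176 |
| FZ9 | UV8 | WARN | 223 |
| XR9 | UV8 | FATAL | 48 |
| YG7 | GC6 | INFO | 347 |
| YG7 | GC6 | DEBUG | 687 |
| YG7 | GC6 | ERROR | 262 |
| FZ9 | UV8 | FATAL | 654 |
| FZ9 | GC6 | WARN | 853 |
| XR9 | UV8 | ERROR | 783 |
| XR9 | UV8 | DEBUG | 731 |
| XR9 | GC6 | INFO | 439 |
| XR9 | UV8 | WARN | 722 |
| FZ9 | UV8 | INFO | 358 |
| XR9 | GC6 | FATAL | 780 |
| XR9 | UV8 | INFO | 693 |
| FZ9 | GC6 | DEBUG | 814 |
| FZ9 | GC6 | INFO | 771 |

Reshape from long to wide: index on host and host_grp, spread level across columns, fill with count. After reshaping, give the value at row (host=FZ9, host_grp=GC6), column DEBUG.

814

Wide layout: rows indexed by host and host_grp, columns are the 5 distinct level values (WARN, ERROR, FATAL, DEBUG, INFO).
Cell (host=FZ9, host_grp=GC6, level=DEBUG) draws from the long row where host=FZ9, host_grp=GC6 and level=DEBUG, which has count=814.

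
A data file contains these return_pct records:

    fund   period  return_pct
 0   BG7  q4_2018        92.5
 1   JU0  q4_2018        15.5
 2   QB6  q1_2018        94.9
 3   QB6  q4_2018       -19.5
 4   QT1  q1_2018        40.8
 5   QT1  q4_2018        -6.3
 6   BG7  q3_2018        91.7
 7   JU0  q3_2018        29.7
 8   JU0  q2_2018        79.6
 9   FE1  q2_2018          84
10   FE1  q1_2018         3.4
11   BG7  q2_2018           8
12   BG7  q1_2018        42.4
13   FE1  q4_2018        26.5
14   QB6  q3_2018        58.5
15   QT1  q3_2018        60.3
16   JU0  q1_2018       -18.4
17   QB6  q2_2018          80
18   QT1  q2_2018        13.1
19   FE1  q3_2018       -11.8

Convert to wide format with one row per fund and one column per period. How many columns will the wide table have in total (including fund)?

1 column for fund plus 4 distinct period values → 5 columns.

5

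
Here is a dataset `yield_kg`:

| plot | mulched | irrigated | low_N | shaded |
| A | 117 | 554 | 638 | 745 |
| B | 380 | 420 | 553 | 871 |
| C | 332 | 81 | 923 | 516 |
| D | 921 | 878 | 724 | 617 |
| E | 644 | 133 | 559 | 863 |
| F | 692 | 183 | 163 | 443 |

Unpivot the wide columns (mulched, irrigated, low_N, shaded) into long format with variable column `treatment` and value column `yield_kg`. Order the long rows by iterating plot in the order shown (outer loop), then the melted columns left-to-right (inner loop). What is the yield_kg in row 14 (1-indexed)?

878

24 rows total (6 × 4). Row 14: index ⌊(14-1)/4⌋ = 3 into plot → D; (14-1) mod 4 = 1 into the melted columns → irrigated.
So row 14 is (D, irrigated, 878); yield_kg = 878.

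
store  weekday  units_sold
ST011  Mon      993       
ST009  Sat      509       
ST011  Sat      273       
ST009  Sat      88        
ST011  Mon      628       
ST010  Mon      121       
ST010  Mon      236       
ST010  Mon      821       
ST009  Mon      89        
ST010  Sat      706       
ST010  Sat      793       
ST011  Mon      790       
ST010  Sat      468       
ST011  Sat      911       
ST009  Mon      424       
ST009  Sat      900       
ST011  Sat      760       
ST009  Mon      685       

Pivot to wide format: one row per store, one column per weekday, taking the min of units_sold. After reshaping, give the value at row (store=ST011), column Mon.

628

Rows with store=ST011 and weekday=Mon: units_sold values are 993, 628, 790.
min(993, 628, 790) = 628.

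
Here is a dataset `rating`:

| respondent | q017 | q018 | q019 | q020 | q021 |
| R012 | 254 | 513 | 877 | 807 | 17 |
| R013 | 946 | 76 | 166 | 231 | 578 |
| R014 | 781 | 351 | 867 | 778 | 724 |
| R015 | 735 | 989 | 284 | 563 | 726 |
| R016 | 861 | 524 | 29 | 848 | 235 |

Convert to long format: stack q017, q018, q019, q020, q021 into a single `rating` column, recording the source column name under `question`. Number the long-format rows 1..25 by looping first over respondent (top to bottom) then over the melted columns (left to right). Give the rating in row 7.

76

25 rows total (5 × 5). Row 7: index ⌊(7-1)/5⌋ = 1 into respondent → R013; (7-1) mod 5 = 1 into the melted columns → q018.
So row 7 is (R013, q018, 76); rating = 76.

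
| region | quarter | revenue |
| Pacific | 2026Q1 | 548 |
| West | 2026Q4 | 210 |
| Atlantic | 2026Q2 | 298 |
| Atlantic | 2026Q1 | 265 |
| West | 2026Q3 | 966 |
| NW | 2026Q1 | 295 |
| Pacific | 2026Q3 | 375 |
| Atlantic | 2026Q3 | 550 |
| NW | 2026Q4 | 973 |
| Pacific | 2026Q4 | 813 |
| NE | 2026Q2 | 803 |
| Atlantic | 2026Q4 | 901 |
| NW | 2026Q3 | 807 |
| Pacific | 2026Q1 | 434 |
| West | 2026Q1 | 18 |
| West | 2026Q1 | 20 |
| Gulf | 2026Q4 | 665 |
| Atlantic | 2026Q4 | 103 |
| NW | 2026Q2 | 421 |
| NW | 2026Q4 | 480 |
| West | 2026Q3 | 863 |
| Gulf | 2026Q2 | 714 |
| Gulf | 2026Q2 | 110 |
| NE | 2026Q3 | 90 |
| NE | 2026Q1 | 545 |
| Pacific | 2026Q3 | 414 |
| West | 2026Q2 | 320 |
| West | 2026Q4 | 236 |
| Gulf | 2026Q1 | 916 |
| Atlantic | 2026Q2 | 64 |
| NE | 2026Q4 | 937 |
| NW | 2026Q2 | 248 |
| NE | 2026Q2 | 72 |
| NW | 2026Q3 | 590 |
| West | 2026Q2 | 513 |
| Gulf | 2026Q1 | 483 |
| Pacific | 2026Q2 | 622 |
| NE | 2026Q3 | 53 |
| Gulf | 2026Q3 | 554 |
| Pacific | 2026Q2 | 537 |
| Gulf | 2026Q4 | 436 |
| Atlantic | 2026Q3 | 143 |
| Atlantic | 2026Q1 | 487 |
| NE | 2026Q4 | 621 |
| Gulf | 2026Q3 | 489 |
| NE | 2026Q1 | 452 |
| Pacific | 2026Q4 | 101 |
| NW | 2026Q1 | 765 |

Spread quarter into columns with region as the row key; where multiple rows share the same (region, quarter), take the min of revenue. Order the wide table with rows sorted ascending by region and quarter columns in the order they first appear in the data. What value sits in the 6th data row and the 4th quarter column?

863

With rows sorted ascending by region, row 6 is region=West. quarter columns in first-appearance order: 2026Q1, 2026Q4, 2026Q2, 2026Q3; column 4 is 2026Q3.
Long rows with region=West, quarter=2026Q3: min(966, 863) = 863.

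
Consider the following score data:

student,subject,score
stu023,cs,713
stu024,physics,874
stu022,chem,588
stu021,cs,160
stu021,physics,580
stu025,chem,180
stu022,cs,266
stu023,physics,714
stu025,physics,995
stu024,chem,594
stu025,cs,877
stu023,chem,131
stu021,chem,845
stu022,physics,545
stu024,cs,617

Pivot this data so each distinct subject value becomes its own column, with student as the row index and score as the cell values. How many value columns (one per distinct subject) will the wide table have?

3 distinct subject values: physics, chem, cs.

3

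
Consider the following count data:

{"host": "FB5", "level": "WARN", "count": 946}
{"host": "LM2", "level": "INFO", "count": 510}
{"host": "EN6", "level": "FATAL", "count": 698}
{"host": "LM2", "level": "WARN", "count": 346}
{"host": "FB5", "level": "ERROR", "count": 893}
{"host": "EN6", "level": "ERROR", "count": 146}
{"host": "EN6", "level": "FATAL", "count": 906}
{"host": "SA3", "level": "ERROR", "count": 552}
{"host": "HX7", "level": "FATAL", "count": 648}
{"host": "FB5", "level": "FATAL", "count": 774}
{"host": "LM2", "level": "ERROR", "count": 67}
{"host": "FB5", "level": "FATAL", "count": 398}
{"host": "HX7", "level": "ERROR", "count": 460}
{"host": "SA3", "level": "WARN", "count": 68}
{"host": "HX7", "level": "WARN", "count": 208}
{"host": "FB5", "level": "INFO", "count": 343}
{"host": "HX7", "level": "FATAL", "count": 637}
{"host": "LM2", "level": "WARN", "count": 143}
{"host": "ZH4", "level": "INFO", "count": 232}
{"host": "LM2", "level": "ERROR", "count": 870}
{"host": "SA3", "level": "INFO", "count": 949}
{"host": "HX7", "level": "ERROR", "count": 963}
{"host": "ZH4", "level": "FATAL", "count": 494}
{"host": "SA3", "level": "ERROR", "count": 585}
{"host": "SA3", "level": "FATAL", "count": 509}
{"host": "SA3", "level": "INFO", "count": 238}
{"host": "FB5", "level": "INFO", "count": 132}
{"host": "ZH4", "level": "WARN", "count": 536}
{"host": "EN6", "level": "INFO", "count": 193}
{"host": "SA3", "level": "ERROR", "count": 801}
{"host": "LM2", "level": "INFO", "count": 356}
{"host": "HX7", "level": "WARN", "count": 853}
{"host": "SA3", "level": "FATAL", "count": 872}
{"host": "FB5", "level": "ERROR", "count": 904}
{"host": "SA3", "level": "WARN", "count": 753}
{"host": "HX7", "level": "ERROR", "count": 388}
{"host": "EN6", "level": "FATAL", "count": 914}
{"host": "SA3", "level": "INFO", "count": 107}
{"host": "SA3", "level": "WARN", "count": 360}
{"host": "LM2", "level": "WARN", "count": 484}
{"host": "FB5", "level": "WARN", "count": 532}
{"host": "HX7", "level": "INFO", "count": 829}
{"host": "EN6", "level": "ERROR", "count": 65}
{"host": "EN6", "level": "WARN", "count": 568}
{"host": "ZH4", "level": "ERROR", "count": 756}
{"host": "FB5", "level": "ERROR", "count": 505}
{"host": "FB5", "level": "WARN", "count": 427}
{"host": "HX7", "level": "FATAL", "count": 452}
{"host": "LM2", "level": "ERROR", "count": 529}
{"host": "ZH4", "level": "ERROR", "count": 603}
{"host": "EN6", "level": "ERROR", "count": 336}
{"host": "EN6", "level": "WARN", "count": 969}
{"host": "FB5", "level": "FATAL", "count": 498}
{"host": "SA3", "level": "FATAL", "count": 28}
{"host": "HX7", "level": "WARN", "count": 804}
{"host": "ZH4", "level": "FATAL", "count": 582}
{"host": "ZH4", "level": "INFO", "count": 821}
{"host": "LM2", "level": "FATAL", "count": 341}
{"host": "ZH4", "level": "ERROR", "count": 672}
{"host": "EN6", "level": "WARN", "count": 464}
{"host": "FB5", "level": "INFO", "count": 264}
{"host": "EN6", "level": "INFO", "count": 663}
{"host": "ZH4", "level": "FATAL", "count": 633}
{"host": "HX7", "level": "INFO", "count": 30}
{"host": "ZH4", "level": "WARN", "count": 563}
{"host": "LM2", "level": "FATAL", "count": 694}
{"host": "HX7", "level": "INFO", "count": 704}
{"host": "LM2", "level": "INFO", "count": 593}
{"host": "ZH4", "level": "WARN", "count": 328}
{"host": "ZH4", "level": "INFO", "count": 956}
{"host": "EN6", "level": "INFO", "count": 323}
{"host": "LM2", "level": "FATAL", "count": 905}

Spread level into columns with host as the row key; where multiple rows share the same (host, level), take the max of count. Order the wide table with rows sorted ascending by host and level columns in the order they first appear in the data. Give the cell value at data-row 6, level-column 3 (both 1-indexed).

633

With rows sorted ascending by host, row 6 is host=ZH4. level columns in first-appearance order: WARN, INFO, FATAL, ERROR; column 3 is FATAL.
Long rows with host=ZH4, level=FATAL: max(494, 582, 633) = 633.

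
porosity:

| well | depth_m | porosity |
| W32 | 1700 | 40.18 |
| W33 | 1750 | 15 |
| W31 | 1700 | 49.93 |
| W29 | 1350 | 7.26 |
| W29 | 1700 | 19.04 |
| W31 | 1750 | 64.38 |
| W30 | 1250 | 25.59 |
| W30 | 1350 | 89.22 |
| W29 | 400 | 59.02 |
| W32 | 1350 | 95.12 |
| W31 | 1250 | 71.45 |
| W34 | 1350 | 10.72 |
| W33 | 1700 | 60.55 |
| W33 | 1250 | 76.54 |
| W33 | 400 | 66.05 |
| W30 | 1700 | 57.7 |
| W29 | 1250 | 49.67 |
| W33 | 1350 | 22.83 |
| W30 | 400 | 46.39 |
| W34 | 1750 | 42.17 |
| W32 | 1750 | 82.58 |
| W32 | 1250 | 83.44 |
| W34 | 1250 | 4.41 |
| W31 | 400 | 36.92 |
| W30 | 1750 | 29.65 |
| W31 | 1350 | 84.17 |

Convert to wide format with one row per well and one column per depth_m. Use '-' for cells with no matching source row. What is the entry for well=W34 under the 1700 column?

No long-format row has well=W34 and depth_m=1700, so the cell is -.

-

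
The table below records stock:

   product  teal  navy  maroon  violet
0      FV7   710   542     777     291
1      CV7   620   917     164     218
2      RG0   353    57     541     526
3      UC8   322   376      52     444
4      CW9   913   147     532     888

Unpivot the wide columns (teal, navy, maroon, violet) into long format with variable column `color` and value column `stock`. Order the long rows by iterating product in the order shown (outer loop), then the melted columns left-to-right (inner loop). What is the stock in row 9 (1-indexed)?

20 rows total (5 × 4). Row 9: index ⌊(9-1)/4⌋ = 2 into product → RG0; (9-1) mod 4 = 0 into the melted columns → teal.
So row 9 is (RG0, teal, 353); stock = 353.

353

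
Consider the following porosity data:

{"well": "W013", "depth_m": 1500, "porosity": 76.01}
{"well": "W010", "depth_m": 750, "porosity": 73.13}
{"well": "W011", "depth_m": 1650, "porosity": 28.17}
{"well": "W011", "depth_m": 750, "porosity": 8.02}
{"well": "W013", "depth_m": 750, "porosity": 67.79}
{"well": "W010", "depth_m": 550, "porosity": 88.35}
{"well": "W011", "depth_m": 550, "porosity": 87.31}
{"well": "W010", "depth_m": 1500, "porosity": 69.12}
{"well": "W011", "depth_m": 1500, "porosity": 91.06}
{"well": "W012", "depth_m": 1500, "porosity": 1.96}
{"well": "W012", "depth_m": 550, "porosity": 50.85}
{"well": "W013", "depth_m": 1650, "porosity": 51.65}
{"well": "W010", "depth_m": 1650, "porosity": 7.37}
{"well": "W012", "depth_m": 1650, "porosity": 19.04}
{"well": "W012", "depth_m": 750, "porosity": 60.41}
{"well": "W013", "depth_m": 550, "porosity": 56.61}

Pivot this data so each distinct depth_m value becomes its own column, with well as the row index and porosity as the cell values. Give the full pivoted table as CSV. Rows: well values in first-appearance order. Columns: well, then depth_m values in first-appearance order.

well,1500,750,1650,550
W013,76.01,67.79,51.65,56.61
W010,69.12,73.13,7.37,88.35
W011,91.06,8.02,28.17,87.31
W012,1.96,60.41,19.04,50.85

Columns: well plus the 4 distinct depth_m values (1500, 750, 1650, 550).
For example, row W013 column 1500 takes porosity=76.01 from the long row (W013, 1500).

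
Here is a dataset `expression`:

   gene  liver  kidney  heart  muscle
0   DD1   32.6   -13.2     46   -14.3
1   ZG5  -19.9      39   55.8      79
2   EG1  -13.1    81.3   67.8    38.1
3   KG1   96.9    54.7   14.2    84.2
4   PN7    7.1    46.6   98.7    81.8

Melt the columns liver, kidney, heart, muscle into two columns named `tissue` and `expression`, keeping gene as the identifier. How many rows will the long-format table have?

20

5 gene values × 4 melted columns = 20 rows.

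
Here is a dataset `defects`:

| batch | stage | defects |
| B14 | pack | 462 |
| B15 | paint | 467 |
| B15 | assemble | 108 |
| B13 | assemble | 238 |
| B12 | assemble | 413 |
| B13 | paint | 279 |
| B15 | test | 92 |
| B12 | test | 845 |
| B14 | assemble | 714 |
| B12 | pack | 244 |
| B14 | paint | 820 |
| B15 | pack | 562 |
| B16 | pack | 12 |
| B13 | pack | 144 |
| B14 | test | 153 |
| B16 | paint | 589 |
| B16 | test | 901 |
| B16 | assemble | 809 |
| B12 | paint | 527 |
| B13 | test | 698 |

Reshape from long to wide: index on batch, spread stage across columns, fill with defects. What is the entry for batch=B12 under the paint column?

527

Wide layout: rows indexed by batch, columns are the 4 distinct stage values (pack, paint, assemble, test).
Cell (batch=B12, stage=paint) draws from the long row where batch=B12 and stage=paint, which has defects=527.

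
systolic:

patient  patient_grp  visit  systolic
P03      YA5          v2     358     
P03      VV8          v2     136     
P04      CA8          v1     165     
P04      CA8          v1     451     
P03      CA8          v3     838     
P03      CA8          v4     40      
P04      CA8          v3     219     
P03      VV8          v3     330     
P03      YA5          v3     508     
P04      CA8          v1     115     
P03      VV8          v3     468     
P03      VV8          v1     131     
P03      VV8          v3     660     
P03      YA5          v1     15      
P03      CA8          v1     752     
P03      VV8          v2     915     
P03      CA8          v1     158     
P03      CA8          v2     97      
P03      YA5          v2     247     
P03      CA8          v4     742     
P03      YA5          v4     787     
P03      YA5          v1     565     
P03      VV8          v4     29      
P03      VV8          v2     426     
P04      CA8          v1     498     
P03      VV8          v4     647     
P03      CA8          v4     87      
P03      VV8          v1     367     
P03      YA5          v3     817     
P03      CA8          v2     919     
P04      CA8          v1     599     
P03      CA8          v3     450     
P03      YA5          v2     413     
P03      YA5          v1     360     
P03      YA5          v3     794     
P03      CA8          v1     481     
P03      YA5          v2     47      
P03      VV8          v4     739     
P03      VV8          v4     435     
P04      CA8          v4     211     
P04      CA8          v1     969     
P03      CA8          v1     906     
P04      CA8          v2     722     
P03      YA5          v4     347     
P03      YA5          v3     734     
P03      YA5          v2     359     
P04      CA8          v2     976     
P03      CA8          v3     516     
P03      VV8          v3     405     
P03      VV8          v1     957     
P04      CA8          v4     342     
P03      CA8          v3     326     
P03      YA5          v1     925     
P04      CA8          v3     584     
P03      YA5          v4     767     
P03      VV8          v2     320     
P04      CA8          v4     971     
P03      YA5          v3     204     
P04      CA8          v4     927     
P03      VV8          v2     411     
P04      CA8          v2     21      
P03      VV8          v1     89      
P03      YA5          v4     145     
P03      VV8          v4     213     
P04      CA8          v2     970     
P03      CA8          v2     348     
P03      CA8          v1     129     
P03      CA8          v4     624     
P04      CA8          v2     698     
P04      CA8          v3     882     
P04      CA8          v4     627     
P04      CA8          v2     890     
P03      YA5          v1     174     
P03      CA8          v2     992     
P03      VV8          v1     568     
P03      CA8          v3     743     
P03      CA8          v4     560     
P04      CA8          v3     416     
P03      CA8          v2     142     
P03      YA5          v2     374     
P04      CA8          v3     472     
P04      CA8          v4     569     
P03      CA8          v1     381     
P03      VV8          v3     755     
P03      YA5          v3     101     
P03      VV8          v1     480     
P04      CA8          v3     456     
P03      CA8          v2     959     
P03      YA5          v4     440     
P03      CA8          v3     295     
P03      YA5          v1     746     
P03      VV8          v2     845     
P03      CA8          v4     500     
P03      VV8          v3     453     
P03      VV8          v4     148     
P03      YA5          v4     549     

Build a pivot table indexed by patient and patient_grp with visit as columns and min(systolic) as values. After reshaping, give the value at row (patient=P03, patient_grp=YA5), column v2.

47

Rows with patient=P03, patient_grp=YA5 and visit=v2: systolic values are 358, 247, 413, 47, 359, 374.
min(358, 247, 413, 47, 359, 374) = 47.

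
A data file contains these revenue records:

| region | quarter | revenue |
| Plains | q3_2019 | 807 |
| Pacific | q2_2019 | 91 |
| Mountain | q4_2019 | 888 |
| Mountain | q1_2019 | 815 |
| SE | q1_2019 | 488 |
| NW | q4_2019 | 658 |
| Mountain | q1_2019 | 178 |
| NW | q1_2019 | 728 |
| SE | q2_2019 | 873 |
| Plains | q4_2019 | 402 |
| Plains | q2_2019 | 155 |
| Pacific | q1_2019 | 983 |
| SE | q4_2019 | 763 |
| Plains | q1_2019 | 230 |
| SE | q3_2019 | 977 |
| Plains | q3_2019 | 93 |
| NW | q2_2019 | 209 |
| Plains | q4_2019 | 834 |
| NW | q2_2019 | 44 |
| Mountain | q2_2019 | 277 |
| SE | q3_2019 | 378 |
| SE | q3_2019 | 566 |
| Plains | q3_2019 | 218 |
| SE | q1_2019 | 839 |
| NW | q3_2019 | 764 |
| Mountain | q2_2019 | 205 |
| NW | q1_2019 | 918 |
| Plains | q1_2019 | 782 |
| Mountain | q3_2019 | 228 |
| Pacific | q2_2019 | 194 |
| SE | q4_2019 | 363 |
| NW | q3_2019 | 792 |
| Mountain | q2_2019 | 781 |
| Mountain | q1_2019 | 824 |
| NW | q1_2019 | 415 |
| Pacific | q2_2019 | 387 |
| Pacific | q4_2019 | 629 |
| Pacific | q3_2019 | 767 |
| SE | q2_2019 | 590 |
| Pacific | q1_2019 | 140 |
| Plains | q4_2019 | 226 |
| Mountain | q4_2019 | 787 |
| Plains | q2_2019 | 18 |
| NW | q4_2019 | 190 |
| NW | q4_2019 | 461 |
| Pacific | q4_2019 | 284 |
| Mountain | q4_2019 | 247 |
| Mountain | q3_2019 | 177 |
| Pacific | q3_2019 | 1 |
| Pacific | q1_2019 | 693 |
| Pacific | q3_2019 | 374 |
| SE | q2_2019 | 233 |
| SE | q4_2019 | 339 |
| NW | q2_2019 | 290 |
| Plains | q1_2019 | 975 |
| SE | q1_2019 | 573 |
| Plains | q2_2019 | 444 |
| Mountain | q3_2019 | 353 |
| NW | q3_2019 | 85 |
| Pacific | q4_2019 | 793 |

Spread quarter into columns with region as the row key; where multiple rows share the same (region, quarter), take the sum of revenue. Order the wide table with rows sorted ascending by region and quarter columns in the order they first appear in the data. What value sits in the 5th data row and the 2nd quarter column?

1696

With rows sorted ascending by region, row 5 is region=SE. quarter columns in first-appearance order: q3_2019, q2_2019, q4_2019, q1_2019; column 2 is q2_2019.
Long rows with region=SE, quarter=q2_2019: 873 + 590 + 233 = 1696.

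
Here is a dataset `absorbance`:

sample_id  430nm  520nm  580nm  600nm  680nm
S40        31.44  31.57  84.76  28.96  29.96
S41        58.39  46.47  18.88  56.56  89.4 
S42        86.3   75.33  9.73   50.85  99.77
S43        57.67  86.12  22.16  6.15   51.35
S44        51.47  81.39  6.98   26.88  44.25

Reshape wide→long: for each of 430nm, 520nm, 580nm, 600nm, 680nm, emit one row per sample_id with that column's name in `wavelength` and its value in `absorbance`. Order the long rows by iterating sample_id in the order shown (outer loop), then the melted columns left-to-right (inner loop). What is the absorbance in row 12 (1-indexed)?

75.33

25 rows total (5 × 5). Row 12: index ⌊(12-1)/5⌋ = 2 into sample_id → S42; (12-1) mod 5 = 1 into the melted columns → 520nm.
So row 12 is (S42, 520nm, 75.33); absorbance = 75.33.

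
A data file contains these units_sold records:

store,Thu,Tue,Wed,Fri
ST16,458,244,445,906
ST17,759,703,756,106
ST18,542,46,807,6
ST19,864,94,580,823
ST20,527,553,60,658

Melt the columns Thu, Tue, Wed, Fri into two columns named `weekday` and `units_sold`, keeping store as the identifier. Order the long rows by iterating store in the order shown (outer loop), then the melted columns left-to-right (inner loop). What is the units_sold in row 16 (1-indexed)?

20 rows total (5 × 4). Row 16: index ⌊(16-1)/4⌋ = 3 into store → ST19; (16-1) mod 4 = 3 into the melted columns → Fri.
So row 16 is (ST19, Fri, 823); units_sold = 823.

823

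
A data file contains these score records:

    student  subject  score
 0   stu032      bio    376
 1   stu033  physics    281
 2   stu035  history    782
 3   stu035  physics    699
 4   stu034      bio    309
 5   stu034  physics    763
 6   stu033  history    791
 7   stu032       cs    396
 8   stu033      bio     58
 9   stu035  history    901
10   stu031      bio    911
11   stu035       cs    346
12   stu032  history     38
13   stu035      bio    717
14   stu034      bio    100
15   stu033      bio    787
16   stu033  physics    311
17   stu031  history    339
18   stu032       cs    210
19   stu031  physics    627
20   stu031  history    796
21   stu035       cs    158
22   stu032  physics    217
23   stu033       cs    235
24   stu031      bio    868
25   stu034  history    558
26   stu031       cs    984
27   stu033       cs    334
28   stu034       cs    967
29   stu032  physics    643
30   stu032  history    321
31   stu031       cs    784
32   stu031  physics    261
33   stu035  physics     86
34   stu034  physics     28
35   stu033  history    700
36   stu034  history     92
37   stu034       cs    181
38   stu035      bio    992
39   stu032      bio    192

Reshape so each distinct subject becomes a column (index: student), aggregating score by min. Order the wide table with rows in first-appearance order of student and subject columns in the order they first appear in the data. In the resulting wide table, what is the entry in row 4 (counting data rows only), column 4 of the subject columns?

With rows in first-appearance order of student, row 4 is student=stu034. subject columns in first-appearance order: bio, physics, history, cs; column 4 is cs.
Long rows with student=stu034, subject=cs: min(967, 181) = 181.

181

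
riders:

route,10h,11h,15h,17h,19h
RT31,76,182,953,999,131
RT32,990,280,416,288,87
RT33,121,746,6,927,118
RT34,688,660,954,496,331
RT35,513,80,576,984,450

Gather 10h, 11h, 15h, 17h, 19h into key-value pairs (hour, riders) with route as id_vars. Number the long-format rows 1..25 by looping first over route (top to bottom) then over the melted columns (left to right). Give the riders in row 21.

25 rows total (5 × 5). Row 21: index ⌊(21-1)/5⌋ = 4 into route → RT35; (21-1) mod 5 = 0 into the melted columns → 10h.
So row 21 is (RT35, 10h, 513); riders = 513.

513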